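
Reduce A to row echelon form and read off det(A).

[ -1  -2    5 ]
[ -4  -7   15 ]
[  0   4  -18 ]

det(A) = -2

Forward elimination:
R2 <- R2 - (4)*R1:  [  0   1  -5 ]
R3 <- R3 - (4)*R2:  [ 0  0  2 ]
Upper-triangular form:
[ -1  -2   5 ]
[  0   1  -5 ]
[  0   0   2 ]
det(A) = (-1)^0 * (-1) * (1) * (2) = -2  (0 row swaps -> sign +1)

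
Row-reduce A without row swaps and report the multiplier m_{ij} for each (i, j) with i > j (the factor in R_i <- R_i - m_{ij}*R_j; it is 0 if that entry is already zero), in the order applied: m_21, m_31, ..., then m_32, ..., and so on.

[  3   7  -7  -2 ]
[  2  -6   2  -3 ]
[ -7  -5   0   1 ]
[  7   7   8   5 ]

multipliers: 2/3, -7/3, 7/3, -17/16, 7/8, -2

Forward elimination:
R2 <- R2 - (2/3)*R1:  [     0  -32/3   20/3   -5/3 ]
R3 <- R3 - (-7/3)*R1:  [     0   34/3  -49/3  -11/3 ]
R4 <- R4 - (7/3)*R1:  [     0  -28/3   73/3   29/3 ]
R3 <- R3 - (-17/16)*R2:  [      0       0   -37/4  -87/16 ]
R4 <- R4 - (7/8)*R2:  [    0     0  37/2  89/8 ]
R4 <- R4 - (-2)*R3:  [   0    0    0  1/4 ]
Multipliers (in order of application): m_{21} = 2/3, m_{31} = -7/3, m_{41} = 7/3, m_{32} = -17/16, m_{42} = 7/8, m_{43} = -2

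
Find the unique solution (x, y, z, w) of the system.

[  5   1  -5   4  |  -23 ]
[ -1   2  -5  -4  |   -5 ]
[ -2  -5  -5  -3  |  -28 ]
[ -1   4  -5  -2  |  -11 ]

(4, 2, 5, -5)

Forward elimination on [A|b]:
R2 <- R2 - (-1/5)*R1:  [     0   11/5     -6  -16/5  -48/5 ]
R3 <- R3 - (-2/5)*R1:  [      0   -23/5      -7    -7/5  -186/5 ]
R4 <- R4 - (-1/5)*R1:  [     0   21/5     -6   -6/5  -78/5 ]
R3 <- R3 - (-23/11)*R2:  [       0        0  -215/11   -89/11  -630/11 ]
R4 <- R4 - (21/11)*R2:  [     0      0  60/11  54/11  30/11 ]
R4 <- R4 - (-12/43)*R3:  [       0        0        0   114/43  -570/43 ]
Row echelon form:
[ 5     1       -5       4  |      -23 ]
[ 0  11/5       -6   -16/5  |    -48/5 ]
[ 0     0  -215/11  -89/11  |  -630/11 ]
[ 0     0        0  114/43  |  -570/43 ]
Back-substitution:
w = (-570/43) / (114/43) = -5
z = (-630/11 - (-89/11)*(-5)) / (-215/11) = 5
y = (-48/5 - (-6)*(5) - (-16/5)*(-5)) / (11/5) = 2
x = (-23 - (1)*(2) - (-5)*(5) - (4)*(-5)) / 5 = 4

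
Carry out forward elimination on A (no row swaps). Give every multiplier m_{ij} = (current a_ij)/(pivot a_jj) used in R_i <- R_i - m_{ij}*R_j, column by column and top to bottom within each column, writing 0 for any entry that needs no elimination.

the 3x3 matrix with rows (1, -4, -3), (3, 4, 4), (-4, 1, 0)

Forward elimination:
R2 <- R2 - (3)*R1:  [  0  16  13 ]
R3 <- R3 - (-4)*R1:  [   0  -15  -12 ]
R3 <- R3 - (-15/16)*R2:  [    0     0  3/16 ]
Multipliers (in order of application): m_{21} = 3, m_{31} = -4, m_{32} = -15/16

multipliers: 3, -4, -15/16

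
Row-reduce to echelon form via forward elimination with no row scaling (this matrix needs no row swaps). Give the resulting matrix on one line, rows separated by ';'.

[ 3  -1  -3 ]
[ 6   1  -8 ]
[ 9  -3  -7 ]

REF = [3 -1 -3; 0 3 -2; 0 0 2]

Forward elimination:
R2 <- R2 - (2)*R1:  [  0   3  -2 ]
R3 <- R3 - (3)*R1:  [ 0  0  2 ]
Row echelon form:
[ 3  -1  -3 ]
[ 0   3  -2 ]
[ 0   0   2 ]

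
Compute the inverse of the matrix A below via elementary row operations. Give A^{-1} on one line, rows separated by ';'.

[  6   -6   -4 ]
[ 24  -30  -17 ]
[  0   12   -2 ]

inverse = [11/6 -5/12 -1/8; 1/3 -1/12 1/24; 2 -1/2 -1/4]

Gauss-Jordan on [A | I]:
R1 <- (1/6)*R1:  [    1    -1  -2/3  |   1/6     0     0 ]
R2 <- R2 - (24)*R1:  [  0  -6  -1  |  -4   1   0 ]
R2 <- (1/-6)*R2:  [    0     1   1/6  |   2/3  -1/6     0 ]
R1 <- R1 - (-1)*R2:  [    1     0  -1/2  |   5/6  -1/6     0 ]
R3 <- R3 - (12)*R2:  [  0   0  -4  |  -8   2   1 ]
R3 <- (1/-4)*R3:  [    0     0     1  |     2  -1/2  -1/4 ]
R1 <- R1 - (-1/2)*R3:  [     1      0      0  |   11/6  -5/12   -1/8 ]
R2 <- R2 - (1/6)*R3:  [     0      1      0  |    1/3  -1/12   1/24 ]
Right block of [I | A^{-1}] is the inverse:
[ 11/6  -5/12  -1/8 ]
[  1/3  -1/12  1/24 ]
[    2   -1/2  -1/4 ]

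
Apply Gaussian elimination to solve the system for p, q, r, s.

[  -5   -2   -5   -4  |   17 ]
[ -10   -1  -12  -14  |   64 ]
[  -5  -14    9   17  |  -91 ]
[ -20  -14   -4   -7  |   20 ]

Forward elimination on [A|b]:
R2 <- R2 - (2)*R1:  [  0   3  -2  -6  30 ]
R3 <- R3 - (1)*R1:  [    0   -12    14    21  -108 ]
R4 <- R4 - (4)*R1:  [   0   -6   16    9  -48 ]
R3 <- R3 - (-4)*R2:  [  0   0   6  -3  12 ]
R4 <- R4 - (-2)*R2:  [  0   0  12  -3  12 ]
R4 <- R4 - (2)*R3:  [   0    0    0    3  -12 ]
Row echelon form:
[ -5  -2  -5  -4  |   17 ]
[  0   3  -2  -6  |   30 ]
[  0   0   6  -3  |   12 ]
[  0   0   0   3  |  -12 ]
Back-substitution:
s = (-12) / 3 = -4
r = (12 - (-3)*(-4)) / 6 = 0
q = (30 - (-2)*(0) - (-6)*(-4)) / 3 = 2
p = (17 - (-2)*(2) - (-5)*(0) - (-4)*(-4)) / -5 = -1

(-1, 2, 0, -4)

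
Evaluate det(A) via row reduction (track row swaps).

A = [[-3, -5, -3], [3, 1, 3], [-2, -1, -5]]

Forward elimination:
R2 <- R2 - (-1)*R1:  [  0  -4   0 ]
R3 <- R3 - (2/3)*R1:  [   0  7/3   -3 ]
R3 <- R3 - (-7/12)*R2:  [  0   0  -3 ]
Upper-triangular form:
[ -3  -5  -3 ]
[  0  -4   0 ]
[  0   0  -3 ]
det(A) = (-1)^0 * (-3) * (-4) * (-3) = -36  (0 row swaps -> sign +1)

det(A) = -36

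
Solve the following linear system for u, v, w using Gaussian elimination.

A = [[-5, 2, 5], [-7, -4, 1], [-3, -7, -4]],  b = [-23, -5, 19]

Forward elimination on [A|b]:
R2 <- R2 - (7/5)*R1:  [     0  -34/5     -6  136/5 ]
R3 <- R3 - (3/5)*R1:  [     0  -41/5     -7  164/5 ]
R3 <- R3 - (41/34)*R2:  [    0     0  4/17     0 ]
Row echelon form:
[ -5      2     5  |    -23 ]
[  0  -34/5    -6  |  136/5 ]
[  0      0  4/17  |      0 ]
Back-substitution:
w = (0) / (4/17) = 0
v = (136/5 - (-6)*(0)) / (-34/5) = -4
u = (-23 - (2)*(-4) - (5)*(0)) / -5 = 3

(3, -4, 0)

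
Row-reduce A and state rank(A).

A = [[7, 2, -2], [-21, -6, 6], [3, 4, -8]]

rank(A) = 2

Row reduction:
R2 <- R2 - (-3)*R1:  [ 0  0  0 ]
R3 <- R3 - (3/7)*R1:  [     0   22/7  -50/7 ]
R2 <-> R3   (pivot in column 2 was zero)
[ 7     2     -2 ]
[ 0  22/7  -50/7 ]
[ 0     0      0 ]
Row echelon form:
[ 7     2     -2 ]
[ 0  22/7  -50/7 ]
[ 0     0      0 ]
Nonzero rows / pivot columns: 2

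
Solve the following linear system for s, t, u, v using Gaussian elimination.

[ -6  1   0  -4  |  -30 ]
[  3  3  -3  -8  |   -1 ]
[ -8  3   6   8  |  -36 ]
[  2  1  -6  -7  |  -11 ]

(5, -4, 4, -1)

Forward elimination on [A|b]:
R2 <- R2 - (-1/2)*R1:  [   0  7/2   -3  -10  -16 ]
R3 <- R3 - (4/3)*R1:  [    0   5/3     6  40/3     4 ]
R4 <- R4 - (-1/3)*R1:  [     0    4/3     -6  -25/3    -21 ]
R3 <- R3 - (10/21)*R2:  [      0       0    52/7  380/21  244/21 ]
R4 <- R4 - (8/21)*R2:  [       0        0    -34/7   -95/21  -313/21 ]
R4 <- R4 - (-17/26)*R3:  [      0       0       0   95/13  -95/13 ]
Row echelon form:
[ -6    1     0      -4  |     -30 ]
[  0  7/2    -3     -10  |     -16 ]
[  0    0  52/7  380/21  |  244/21 ]
[  0    0     0   95/13  |  -95/13 ]
Back-substitution:
v = (-95/13) / (95/13) = -1
u = (244/21 - (380/21)*(-1)) / (52/7) = 4
t = (-16 - (-3)*(4) - (-10)*(-1)) / (7/2) = -4
s = (-30 - (1)*(-4) - (-4)*(-1)) / -6 = 5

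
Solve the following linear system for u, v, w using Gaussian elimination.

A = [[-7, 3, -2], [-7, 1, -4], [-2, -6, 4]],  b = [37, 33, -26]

Forward elimination on [A|b]:
R2 <- R2 - (1)*R1:  [  0  -2  -2  -4 ]
R3 <- R3 - (2/7)*R1:  [      0   -48/7    32/7  -256/7 ]
R3 <- R3 - (24/7)*R2:  [      0       0    80/7  -160/7 ]
Row echelon form:
[ -7   3    -2  |      37 ]
[  0  -2    -2  |      -4 ]
[  0   0  80/7  |  -160/7 ]
Back-substitution:
w = (-160/7) / (80/7) = -2
v = (-4 - (-2)*(-2)) / -2 = 4
u = (37 - (3)*(4) - (-2)*(-2)) / -7 = -3

(-3, 4, -2)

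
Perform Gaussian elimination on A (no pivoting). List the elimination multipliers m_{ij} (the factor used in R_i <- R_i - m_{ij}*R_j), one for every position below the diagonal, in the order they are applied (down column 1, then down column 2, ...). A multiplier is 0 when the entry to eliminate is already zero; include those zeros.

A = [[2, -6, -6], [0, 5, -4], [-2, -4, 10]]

Forward elimination:
R2: entry in column 1 is already 0 -> m_{21} = 0 (no row operation needed)
R3 <- R3 - (-1)*R1:  [   0  -10    4 ]
R3 <- R3 - (-2)*R2:  [  0   0  -4 ]
Multipliers (in order of application): m_{21} = 0, m_{31} = -1, m_{32} = -2

multipliers: 0, -1, -2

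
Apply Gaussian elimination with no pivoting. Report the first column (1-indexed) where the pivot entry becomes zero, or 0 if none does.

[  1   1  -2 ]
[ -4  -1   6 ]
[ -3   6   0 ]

Naive forward elimination:
R2 <- R2 - (-4)*R1:  [  0   3  -2 ]
R3 <- R3 - (-3)*R1:  [  0   9  -6 ]
R3 <- R3 - (3)*R2:  [ 0  0  0 ]
Matrix at this point:
[ 1  1  -2 ]
[ 0  3  -2 ]
[ 0  0   0 ]
Pivot entry (3,3) in the last row is zero and there are no rows below to swap with -> zero pivot in column 3 (A is singular).

first zero-pivot column = 3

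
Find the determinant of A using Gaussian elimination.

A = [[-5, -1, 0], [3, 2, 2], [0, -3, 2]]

det(A) = -44

Forward elimination:
R2 <- R2 - (-3/5)*R1:  [   0  7/5    2 ]
R3 <- R3 - (-15/7)*R2:  [    0     0  44/7 ]
Upper-triangular form:
[ -5   -1     0 ]
[  0  7/5     2 ]
[  0    0  44/7 ]
det(A) = (-1)^0 * (-5) * (7/5) * (44/7) = -44  (0 row swaps -> sign +1)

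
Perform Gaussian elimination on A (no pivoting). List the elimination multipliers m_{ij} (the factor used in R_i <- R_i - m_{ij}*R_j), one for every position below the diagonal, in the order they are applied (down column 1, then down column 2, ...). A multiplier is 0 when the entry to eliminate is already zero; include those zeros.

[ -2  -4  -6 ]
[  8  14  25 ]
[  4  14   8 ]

Forward elimination:
R2 <- R2 - (-4)*R1:  [  0  -2   1 ]
R3 <- R3 - (-2)*R1:  [  0   6  -4 ]
R3 <- R3 - (-3)*R2:  [  0   0  -1 ]
Multipliers (in order of application): m_{21} = -4, m_{31} = -2, m_{32} = -3

multipliers: -4, -2, -3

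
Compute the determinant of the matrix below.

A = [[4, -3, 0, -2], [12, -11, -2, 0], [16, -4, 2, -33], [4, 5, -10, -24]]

Forward elimination:
R2 <- R2 - (3)*R1:  [  0  -2  -2   6 ]
R3 <- R3 - (4)*R1:  [   0    8    2  -25 ]
R4 <- R4 - (1)*R1:  [   0    8  -10  -22 ]
R3 <- R3 - (-4)*R2:  [  0   0  -6  -1 ]
R4 <- R4 - (-4)*R2:  [   0    0  -18    2 ]
R4 <- R4 - (3)*R3:  [ 0  0  0  5 ]
Upper-triangular form:
[ 4  -3   0  -2 ]
[ 0  -2  -2   6 ]
[ 0   0  -6  -1 ]
[ 0   0   0   5 ]
det(A) = (-1)^0 * (4) * (-2) * (-6) * (5) = 240  (0 row swaps -> sign +1)

det(A) = 240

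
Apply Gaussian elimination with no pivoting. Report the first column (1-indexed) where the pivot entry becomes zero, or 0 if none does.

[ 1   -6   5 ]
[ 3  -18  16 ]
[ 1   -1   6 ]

Naive forward elimination:
R2 <- R2 - (3)*R1:  [ 0  0  1 ]
R3 <- R3 - (1)*R1:  [ 0  5  1 ]
Matrix at this point:
[ 1  -6  5 ]
[ 0   0  1 ]
[ 0   5  1 ]
Pivot entry (2,2) is zero but row 3 has 5 in column 2 -> naive elimination stops; a row interchange (e.g. R2 <-> R3) would be required here.

first zero-pivot column = 2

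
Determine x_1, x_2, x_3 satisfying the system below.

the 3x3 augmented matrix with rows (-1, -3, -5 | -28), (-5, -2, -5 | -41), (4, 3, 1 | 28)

(4, 3, 3)

Forward elimination on [A|b]:
R2 <- R2 - (5)*R1:  [  0  13  20  99 ]
R3 <- R3 - (-4)*R1:  [   0   -9  -19  -84 ]
R3 <- R3 - (-9/13)*R2:  [       0        0   -67/13  -201/13 ]
Row echelon form:
[ -1  -3      -5  |      -28 ]
[  0  13      20  |       99 ]
[  0   0  -67/13  |  -201/13 ]
Back-substitution:
x_3 = (-201/13) / (-67/13) = 3
x_2 = (99 - (20)*(3)) / 13 = 3
x_1 = (-28 - (-3)*(3) - (-5)*(3)) / -1 = 4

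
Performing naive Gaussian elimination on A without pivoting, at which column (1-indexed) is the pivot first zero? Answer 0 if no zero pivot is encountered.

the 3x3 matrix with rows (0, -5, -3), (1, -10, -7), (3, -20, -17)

first zero-pivot column = 1

Naive forward elimination:
Pivot entry (1,1) is zero but row 2 has 1 in column 1 -> naive elimination stops; a row interchange (e.g. R1 <-> R2) would be required here.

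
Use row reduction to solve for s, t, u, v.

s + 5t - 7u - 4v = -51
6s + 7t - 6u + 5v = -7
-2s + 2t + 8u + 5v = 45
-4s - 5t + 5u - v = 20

Forward elimination on [A|b]:
R2 <- R2 - (6)*R1:  [   0  -23   36   29  299 ]
R3 <- R3 - (-2)*R1:  [   0   12   -6   -3  -57 ]
R4 <- R4 - (-4)*R1:  [    0    15   -23   -17  -184 ]
R3 <- R3 - (-12/23)*R2:  [      0       0  294/23  279/23      99 ]
R4 <- R4 - (-15/23)*R2:  [     0      0  11/23  44/23     11 ]
R4 <- R4 - (11/294)*R3:  [      0       0       0  143/98  715/98 ]
Row echelon form:
[ 1    5      -7      -4  |     -51 ]
[ 0  -23      36      29  |     299 ]
[ 0    0  294/23  279/23  |      99 ]
[ 0    0       0  143/98  |  715/98 ]
Back-substitution:
v = (715/98) / (143/98) = 5
u = (99 - (279/23)*(5)) / (294/23) = 3
t = (299 - (36)*(3) - (29)*(5)) / -23 = -2
s = (-51 - (5)*(-2) - (-7)*(3) - (-4)*(5)) / 1 = 0

(0, -2, 3, 5)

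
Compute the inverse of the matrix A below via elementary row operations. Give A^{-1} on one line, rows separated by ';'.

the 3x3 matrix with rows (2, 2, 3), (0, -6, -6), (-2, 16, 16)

Gauss-Jordan on [A | I]:
R1 <- (1/2)*R1:  [   1    1  3/2  |  1/2    0    0 ]
R3 <- R3 - (-2)*R1:  [  0  18  19  |   1   0   1 ]
R2 <- (1/-6)*R2:  [    0     1     1  |     0  -1/6     0 ]
R1 <- R1 - (1)*R2:  [   1    0  1/2  |  1/2  1/6    0 ]
R3 <- R3 - (18)*R2:  [ 0  0  1  |  1  3  1 ]
R1 <- R1 - (1/2)*R3:  [    1     0     0  |     0  -4/3  -1/2 ]
R2 <- R2 - (1)*R3:  [     0      1      0  |     -1  -19/6     -1 ]
Right block of [I | A^{-1}] is the inverse:
[  0   -4/3  -1/2 ]
[ -1  -19/6    -1 ]
[  1      3     1 ]

inverse = [0 -4/3 -1/2; -1 -19/6 -1; 1 3 1]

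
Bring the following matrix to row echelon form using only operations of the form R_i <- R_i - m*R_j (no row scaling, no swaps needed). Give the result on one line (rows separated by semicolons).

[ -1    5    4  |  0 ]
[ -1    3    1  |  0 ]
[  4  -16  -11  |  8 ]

REF = [-1 5 4 0; 0 -2 -3 0; 0 0 -1 8]

Forward elimination:
R2 <- R2 - (1)*R1:  [  0  -2  -3   0 ]
R3 <- R3 - (-4)*R1:  [ 0  4  5  8 ]
R3 <- R3 - (-2)*R2:  [  0   0  -1   8 ]
Row echelon form:
[ -1   5   4  |  0 ]
[  0  -2  -3  |  0 ]
[  0   0  -1  |  8 ]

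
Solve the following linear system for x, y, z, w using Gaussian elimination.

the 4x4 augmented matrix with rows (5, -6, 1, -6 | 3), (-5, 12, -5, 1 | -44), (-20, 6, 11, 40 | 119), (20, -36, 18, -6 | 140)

Forward elimination on [A|b]:
R2 <- R2 - (-1)*R1:  [   0    6   -4   -5  -41 ]
R3 <- R3 - (-4)*R1:  [   0  -18   15   16  131 ]
R4 <- R4 - (4)*R1:  [   0  -12   14   18  128 ]
R3 <- R3 - (-3)*R2:  [ 0  0  3  1  8 ]
R4 <- R4 - (-2)*R2:  [  0   0   6   8  46 ]
R4 <- R4 - (2)*R3:  [  0   0   0   6  30 ]
Row echelon form:
[ 5  -6   1  -6  |    3 ]
[ 0   6  -4  -5  |  -41 ]
[ 0   0   3   1  |    8 ]
[ 0   0   0   6  |   30 ]
Back-substitution:
w = (30) / 6 = 5
z = (8 - (1)*(5)) / 3 = 1
y = (-41 - (-4)*(1) - (-5)*(5)) / 6 = -2
x = (3 - (-6)*(-2) - (1)*(1) - (-6)*(5)) / 5 = 4

(4, -2, 1, 5)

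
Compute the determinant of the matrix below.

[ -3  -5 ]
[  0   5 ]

Forward elimination:
Upper-triangular form:
[ -3  -5 ]
[  0   5 ]
det(A) = (-1)^0 * (-3) * (5) = -15  (0 row swaps -> sign +1)

det(A) = -15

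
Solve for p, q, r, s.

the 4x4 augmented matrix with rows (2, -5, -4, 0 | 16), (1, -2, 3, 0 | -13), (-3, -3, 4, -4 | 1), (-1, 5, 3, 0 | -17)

Forward elimination on [A|b]:
R2 <- R2 - (1/2)*R1:  [   0  1/2    5    0  -21 ]
R3 <- R3 - (-3/2)*R1:  [     0  -21/2     -2     -4     25 ]
R4 <- R4 - (-1/2)*R1:  [   0  5/2    1    0   -9 ]
R3 <- R3 - (-21)*R2:  [    0     0   103    -4  -416 ]
R4 <- R4 - (5)*R2:  [   0    0  -24    0   96 ]
R4 <- R4 - (-24/103)*R3:  [       0        0        0  -96/103  -96/103 ]
Row echelon form:
[ 2   -5   -4        0  |       16 ]
[ 0  1/2    5        0  |      -21 ]
[ 0    0  103       -4  |     -416 ]
[ 0    0    0  -96/103  |  -96/103 ]
Back-substitution:
s = (-96/103) / (-96/103) = 1
r = (-416 - (-4)*(1)) / 103 = -4
q = (-21 - (5)*(-4)) / (1/2) = -2
p = (16 - (-5)*(-2) - (-4)*(-4)) / 2 = -5

(-5, -2, -4, 1)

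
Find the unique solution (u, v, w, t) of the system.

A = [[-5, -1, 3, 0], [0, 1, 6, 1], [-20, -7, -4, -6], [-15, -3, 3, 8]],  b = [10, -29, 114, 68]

Forward elimination on [A|b]:
R3 <- R3 - (4)*R1:  [   0   -3  -16   -6   74 ]
R4 <- R4 - (3)*R1:  [  0   0  -6   8  38 ]
R3 <- R3 - (-3)*R2:  [   0    0    2   -3  -13 ]
R4 <- R4 - (-3)*R3:  [  0   0   0  -1  -1 ]
Row echelon form:
[ -5  -1  3   0  |   10 ]
[  0   1  6   1  |  -29 ]
[  0   0  2  -3  |  -13 ]
[  0   0  0  -1  |   -1 ]
Back-substitution:
t = (-1) / -1 = 1
w = (-13 - (-3)*(1)) / 2 = -5
v = (-29 - (6)*(-5) - (1)*(1)) / 1 = 0
u = (10 - (-1)*(0) - (3)*(-5)) / -5 = -5

(-5, 0, -5, 1)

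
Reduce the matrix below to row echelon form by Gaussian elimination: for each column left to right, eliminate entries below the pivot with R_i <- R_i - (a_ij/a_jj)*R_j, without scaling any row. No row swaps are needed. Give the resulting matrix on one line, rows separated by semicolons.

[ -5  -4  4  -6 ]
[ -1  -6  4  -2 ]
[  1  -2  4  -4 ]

REF = [-5 -4 4 -6; 0 -26/5 16/5 -4/5; 0 0 40/13 -62/13]

Forward elimination:
R2 <- R2 - (1/5)*R1:  [     0  -26/5   16/5   -4/5 ]
R3 <- R3 - (-1/5)*R1:  [     0  -14/5   24/5  -26/5 ]
R3 <- R3 - (7/13)*R2:  [      0       0   40/13  -62/13 ]
Row echelon form:
[ -5     -4      4      -6 ]
[  0  -26/5   16/5    -4/5 ]
[  0      0  40/13  -62/13 ]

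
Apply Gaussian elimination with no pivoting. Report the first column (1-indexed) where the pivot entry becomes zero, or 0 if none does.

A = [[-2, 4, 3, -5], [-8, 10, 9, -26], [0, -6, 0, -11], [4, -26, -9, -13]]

Naive forward elimination:
R2 <- R2 - (4)*R1:  [  0  -6  -3  -6 ]
R4 <- R4 - (-2)*R1:  [   0  -18   -3  -23 ]
R3 <- R3 - (1)*R2:  [  0   0   3  -5 ]
R4 <- R4 - (3)*R2:  [  0   0   6  -5 ]
R4 <- R4 - (2)*R3:  [ 0  0  0  5 ]
All pivots nonzero; naive elimination completes without hitting a zero pivot.

first zero-pivot column = 0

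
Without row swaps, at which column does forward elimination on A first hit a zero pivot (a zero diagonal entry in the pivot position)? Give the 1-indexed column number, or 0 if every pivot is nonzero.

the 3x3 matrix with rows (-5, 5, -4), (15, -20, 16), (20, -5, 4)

first zero-pivot column = 3

Naive forward elimination:
R2 <- R2 - (-3)*R1:  [  0  -5   4 ]
R3 <- R3 - (-4)*R1:  [   0   15  -12 ]
R3 <- R3 - (-3)*R2:  [ 0  0  0 ]
Matrix at this point:
[ -5   5  -4 ]
[  0  -5   4 ]
[  0   0   0 ]
Pivot entry (3,3) in the last row is zero and there are no rows below to swap with -> zero pivot in column 3 (A is singular).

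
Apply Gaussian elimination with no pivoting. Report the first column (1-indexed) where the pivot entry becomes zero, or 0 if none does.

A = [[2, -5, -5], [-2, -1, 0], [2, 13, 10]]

Naive forward elimination:
R2 <- R2 - (-1)*R1:  [  0  -6  -5 ]
R3 <- R3 - (1)*R1:  [  0  18  15 ]
R3 <- R3 - (-3)*R2:  [ 0  0  0 ]
Matrix at this point:
[ 2  -5  -5 ]
[ 0  -6  -5 ]
[ 0   0   0 ]
Pivot entry (3,3) in the last row is zero and there are no rows below to swap with -> zero pivot in column 3 (A is singular).

first zero-pivot column = 3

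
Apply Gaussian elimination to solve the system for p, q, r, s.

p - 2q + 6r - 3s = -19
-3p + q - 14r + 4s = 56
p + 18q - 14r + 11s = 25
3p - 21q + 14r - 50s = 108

Forward elimination on [A|b]:
R2 <- R2 - (-3)*R1:  [  0  -5   4  -5  -1 ]
R3 <- R3 - (1)*R1:  [   0   20  -20   14   44 ]
R4 <- R4 - (3)*R1:  [   0  -15   -4  -41  165 ]
R3 <- R3 - (-4)*R2:  [  0   0  -4  -6  40 ]
R4 <- R4 - (3)*R2:  [   0    0  -16  -26  168 ]
R4 <- R4 - (4)*R3:  [  0   0   0  -2   8 ]
Row echelon form:
[ 1  -2   6  -3  |  -19 ]
[ 0  -5   4  -5  |   -1 ]
[ 0   0  -4  -6  |   40 ]
[ 0   0   0  -2  |    8 ]
Back-substitution:
s = (8) / -2 = -4
r = (40 - (-6)*(-4)) / -4 = -4
q = (-1 - (4)*(-4) - (-5)*(-4)) / -5 = 1
p = (-19 - (-2)*(1) - (6)*(-4) - (-3)*(-4)) / 1 = -5

(-5, 1, -4, -4)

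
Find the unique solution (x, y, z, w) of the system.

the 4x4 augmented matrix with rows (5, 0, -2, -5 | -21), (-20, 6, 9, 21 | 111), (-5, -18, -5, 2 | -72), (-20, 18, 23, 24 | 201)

(-3, 4, 3, 0)

Forward elimination on [A|b]:
R2 <- R2 - (-4)*R1:  [  0   6   1   1  27 ]
R3 <- R3 - (-1)*R1:  [   0  -18   -7   -3  -93 ]
R4 <- R4 - (-4)*R1:  [   0   18   15    4  117 ]
R3 <- R3 - (-3)*R2:  [   0    0   -4    0  -12 ]
R4 <- R4 - (3)*R2:  [  0   0  12   1  36 ]
R4 <- R4 - (-3)*R3:  [ 0  0  0  1  0 ]
Row echelon form:
[ 5  0  -2  -5  |  -21 ]
[ 0  6   1   1  |   27 ]
[ 0  0  -4   0  |  -12 ]
[ 0  0   0   1  |    0 ]
Back-substitution:
w = (0) / 1 = 0
z = (-12) / -4 = 3
y = (27 - (1)*(3) - (1)*(0)) / 6 = 4
x = (-21 - (-2)*(3) - (-5)*(0)) / 5 = -3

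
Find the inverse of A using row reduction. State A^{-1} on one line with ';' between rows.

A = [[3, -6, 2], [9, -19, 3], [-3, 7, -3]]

inverse = [3 -1/3 5/3; 3/2 -1/4 3/4; 1/2 -1/4 -1/4]

Gauss-Jordan on [A | I]:
R1 <- (1/3)*R1:  [   1   -2  2/3  |  1/3    0    0 ]
R2 <- R2 - (9)*R1:  [  0  -1  -3  |  -3   1   0 ]
R3 <- R3 - (-3)*R1:  [  0   1  -1  |   1   0   1 ]
R2 <- (1/-1)*R2:  [  0   1   3  |   3  -1   0 ]
R1 <- R1 - (-2)*R2:  [    1     0  20/3  |  19/3    -2     0 ]
R3 <- R3 - (1)*R2:  [  0   0  -4  |  -2   1   1 ]
R3 <- (1/-4)*R3:  [    0     0     1  |   1/2  -1/4  -1/4 ]
R1 <- R1 - (20/3)*R3:  [    1     0     0  |     3  -1/3   5/3 ]
R2 <- R2 - (3)*R3:  [    0     1     0  |   3/2  -1/4   3/4 ]
Right block of [I | A^{-1}] is the inverse:
[   3  -1/3   5/3 ]
[ 3/2  -1/4   3/4 ]
[ 1/2  -1/4  -1/4 ]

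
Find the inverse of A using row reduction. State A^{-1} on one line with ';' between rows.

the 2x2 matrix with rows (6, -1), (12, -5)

Gauss-Jordan on [A | I]:
R1 <- (1/6)*R1:  [    1  -1/6  |   1/6     0 ]
R2 <- R2 - (12)*R1:  [  0  -3  |  -2   1 ]
R2 <- (1/-3)*R2:  [    0     1  |   2/3  -1/3 ]
R1 <- R1 - (-1/6)*R2:  [     1      0  |   5/18  -1/18 ]
Right block of [I | A^{-1}] is the inverse:
[ 5/18  -1/18 ]
[  2/3   -1/3 ]

inverse = [5/18 -1/18; 2/3 -1/3]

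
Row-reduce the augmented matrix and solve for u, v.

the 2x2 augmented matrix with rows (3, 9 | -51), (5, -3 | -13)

(-5, -4)

Forward elimination on [A|b]:
R2 <- R2 - (5/3)*R1:  [   0  -18   72 ]
Row echelon form:
[ 3    9  |  -51 ]
[ 0  -18  |   72 ]
Back-substitution:
v = (72) / -18 = -4
u = (-51 - (9)*(-4)) / 3 = -5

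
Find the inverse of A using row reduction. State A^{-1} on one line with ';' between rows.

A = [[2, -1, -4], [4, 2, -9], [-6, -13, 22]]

inverse = [-73/48 37/24 17/48; -17/24 5/12 1/24; -5/6 2/3 1/6]

Gauss-Jordan on [A | I]:
R1 <- (1/2)*R1:  [    1  -1/2    -2  |   1/2     0     0 ]
R2 <- R2 - (4)*R1:  [  0   4  -1  |  -2   1   0 ]
R3 <- R3 - (-6)*R1:  [   0  -16   10  |    3    0    1 ]
R2 <- (1/4)*R2:  [    0     1  -1/4  |  -1/2   1/4     0 ]
R1 <- R1 - (-1/2)*R2:  [     1      0  -17/8  |    1/4    1/8      0 ]
R3 <- R3 - (-16)*R2:  [  0   0   6  |  -5   4   1 ]
R3 <- (1/6)*R3:  [    0     0     1  |  -5/6   2/3   1/6 ]
R1 <- R1 - (-17/8)*R3:  [      1       0       0  |  -73/48   37/24   17/48 ]
R2 <- R2 - (-1/4)*R3:  [      0       1       0  |  -17/24    5/12    1/24 ]
Right block of [I | A^{-1}] is the inverse:
[ -73/48  37/24  17/48 ]
[ -17/24   5/12   1/24 ]
[   -5/6    2/3    1/6 ]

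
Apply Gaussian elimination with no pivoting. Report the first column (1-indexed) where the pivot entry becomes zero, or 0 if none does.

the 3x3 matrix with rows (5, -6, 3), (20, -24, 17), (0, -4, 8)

first zero-pivot column = 2

Naive forward elimination:
R2 <- R2 - (4)*R1:  [ 0  0  5 ]
Matrix at this point:
[ 5  -6  3 ]
[ 0   0  5 ]
[ 0  -4  8 ]
Pivot entry (2,2) is zero but row 3 has -4 in column 2 -> naive elimination stops; a row interchange (e.g. R2 <-> R3) would be required here.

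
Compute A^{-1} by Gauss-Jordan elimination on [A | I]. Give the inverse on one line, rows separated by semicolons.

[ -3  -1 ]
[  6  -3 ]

Gauss-Jordan on [A | I]:
R1 <- (1/-3)*R1:  [    1   1/3  |  -1/3     0 ]
R2 <- R2 - (6)*R1:  [  0  -5  |   2   1 ]
R2 <- (1/-5)*R2:  [    0     1  |  -2/5  -1/5 ]
R1 <- R1 - (1/3)*R2:  [    1     0  |  -1/5  1/15 ]
Right block of [I | A^{-1}] is the inverse:
[ -1/5  1/15 ]
[ -2/5  -1/5 ]

inverse = [-1/5 1/15; -2/5 -1/5]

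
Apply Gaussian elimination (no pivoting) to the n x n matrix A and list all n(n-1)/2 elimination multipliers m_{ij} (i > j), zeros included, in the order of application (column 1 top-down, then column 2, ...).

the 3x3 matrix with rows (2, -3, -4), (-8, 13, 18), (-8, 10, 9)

Forward elimination:
R2 <- R2 - (-4)*R1:  [ 0  1  2 ]
R3 <- R3 - (-4)*R1:  [  0  -2  -7 ]
R3 <- R3 - (-2)*R2:  [  0   0  -3 ]
Multipliers (in order of application): m_{21} = -4, m_{31} = -4, m_{32} = -2

multipliers: -4, -4, -2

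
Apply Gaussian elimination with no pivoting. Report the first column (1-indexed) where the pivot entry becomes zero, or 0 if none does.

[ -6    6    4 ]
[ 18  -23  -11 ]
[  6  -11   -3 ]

Naive forward elimination:
R2 <- R2 - (-3)*R1:  [  0  -5   1 ]
R3 <- R3 - (-1)*R1:  [  0  -5   1 ]
R3 <- R3 - (1)*R2:  [ 0  0  0 ]
Matrix at this point:
[ -6   6  4 ]
[  0  -5  1 ]
[  0   0  0 ]
Pivot entry (3,3) in the last row is zero and there are no rows below to swap with -> zero pivot in column 3 (A is singular).

first zero-pivot column = 3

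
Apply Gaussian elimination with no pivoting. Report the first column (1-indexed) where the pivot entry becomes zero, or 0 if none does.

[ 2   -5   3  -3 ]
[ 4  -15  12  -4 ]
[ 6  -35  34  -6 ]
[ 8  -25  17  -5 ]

Naive forward elimination:
R2 <- R2 - (2)*R1:  [  0  -5   6   2 ]
R3 <- R3 - (3)*R1:  [   0  -20   25    3 ]
R4 <- R4 - (4)*R1:  [  0  -5   5   7 ]
R3 <- R3 - (4)*R2:  [  0   0   1  -5 ]
R4 <- R4 - (1)*R2:  [  0   0  -1   5 ]
R4 <- R4 - (-1)*R3:  [ 0  0  0  0 ]
Matrix at this point:
[ 2  -5  3  -3 ]
[ 0  -5  6   2 ]
[ 0   0  1  -5 ]
[ 0   0  0   0 ]
Pivot entry (4,4) in the last row is zero and there are no rows below to swap with -> zero pivot in column 4 (A is singular).

first zero-pivot column = 4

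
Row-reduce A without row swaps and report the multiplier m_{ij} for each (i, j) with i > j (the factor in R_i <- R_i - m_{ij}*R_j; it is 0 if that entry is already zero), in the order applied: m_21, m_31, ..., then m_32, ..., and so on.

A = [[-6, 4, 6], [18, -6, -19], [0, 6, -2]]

Forward elimination:
R2 <- R2 - (-3)*R1:  [  0   6  -1 ]
R3: entry in column 1 is already 0 -> m_{31} = 0 (no row operation needed)
R3 <- R3 - (1)*R2:  [  0   0  -1 ]
Multipliers (in order of application): m_{21} = -3, m_{31} = 0, m_{32} = 1

multipliers: -3, 0, 1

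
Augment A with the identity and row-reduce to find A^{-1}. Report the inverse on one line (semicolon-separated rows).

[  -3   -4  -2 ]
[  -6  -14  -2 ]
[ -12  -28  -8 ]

inverse = [-7/9 -1/3 5/18; 1/3 0 -1/12; 0 1/2 -1/4]

Gauss-Jordan on [A | I]:
R1 <- (1/-3)*R1:  [    1   4/3   2/3  |  -1/3     0     0 ]
R2 <- R2 - (-6)*R1:  [  0  -6   2  |  -2   1   0 ]
R3 <- R3 - (-12)*R1:  [   0  -12    0  |   -4    0    1 ]
R2 <- (1/-6)*R2:  [    0     1  -1/3  |   1/3  -1/6     0 ]
R1 <- R1 - (4/3)*R2:  [    1     0  10/9  |  -7/9   2/9     0 ]
R3 <- R3 - (-12)*R2:  [  0   0  -4  |   0  -2   1 ]
R3 <- (1/-4)*R3:  [    0     0     1  |     0   1/2  -1/4 ]
R1 <- R1 - (10/9)*R3:  [    1     0     0  |  -7/9  -1/3  5/18 ]
R2 <- R2 - (-1/3)*R3:  [     0      1      0  |    1/3      0  -1/12 ]
Right block of [I | A^{-1}] is the inverse:
[ -7/9  -1/3   5/18 ]
[  1/3     0  -1/12 ]
[    0   1/2   -1/4 ]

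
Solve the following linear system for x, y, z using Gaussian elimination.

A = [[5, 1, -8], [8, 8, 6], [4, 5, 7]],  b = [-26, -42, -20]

(-3, -3, 1)

Forward elimination on [A|b]:
R2 <- R2 - (8/5)*R1:  [    0  32/5  94/5  -2/5 ]
R3 <- R3 - (4/5)*R1:  [    0  21/5  67/5   4/5 ]
R3 <- R3 - (21/32)*R2:  [     0      0  17/16  17/16 ]
Row echelon form:
[ 5     1     -8  |    -26 ]
[ 0  32/5   94/5  |   -2/5 ]
[ 0     0  17/16  |  17/16 ]
Back-substitution:
z = (17/16) / (17/16) = 1
y = (-2/5 - (94/5)*(1)) / (32/5) = -3
x = (-26 - (1)*(-3) - (-8)*(1)) / 5 = -3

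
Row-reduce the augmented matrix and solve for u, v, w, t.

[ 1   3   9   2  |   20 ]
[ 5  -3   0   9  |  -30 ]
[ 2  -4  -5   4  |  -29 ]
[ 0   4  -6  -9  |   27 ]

Forward elimination on [A|b]:
R2 <- R2 - (5)*R1:  [    0   -18   -45    -1  -130 ]
R3 <- R3 - (2)*R1:  [   0  -10  -23    0  -69 ]
R3 <- R3 - (5/9)*R2:  [    0     0     2   5/9  29/9 ]
R4 <- R4 - (-2/9)*R2:  [     0      0    -16  -83/9  -17/9 ]
R4 <- R4 - (-8)*R3:  [     0      0      0  -43/9  215/9 ]
Row echelon form:
[ 1    3    9      2  |     20 ]
[ 0  -18  -45     -1  |   -130 ]
[ 0    0    2    5/9  |   29/9 ]
[ 0    0    0  -43/9  |  215/9 ]
Back-substitution:
t = (215/9) / (-43/9) = -5
w = (29/9 - (5/9)*(-5)) / 2 = 3
v = (-130 - (-45)*(3) - (-1)*(-5)) / -18 = 0
u = (20 - (3)*(0) - (9)*(3) - (2)*(-5)) / 1 = 3

(3, 0, 3, -5)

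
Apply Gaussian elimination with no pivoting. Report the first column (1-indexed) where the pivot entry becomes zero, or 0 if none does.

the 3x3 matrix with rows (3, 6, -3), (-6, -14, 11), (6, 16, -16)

first zero-pivot column = 3

Naive forward elimination:
R2 <- R2 - (-2)*R1:  [  0  -2   5 ]
R3 <- R3 - (2)*R1:  [   0    4  -10 ]
R3 <- R3 - (-2)*R2:  [ 0  0  0 ]
Matrix at this point:
[ 3   6  -3 ]
[ 0  -2   5 ]
[ 0   0   0 ]
Pivot entry (3,3) in the last row is zero and there are no rows below to swap with -> zero pivot in column 3 (A is singular).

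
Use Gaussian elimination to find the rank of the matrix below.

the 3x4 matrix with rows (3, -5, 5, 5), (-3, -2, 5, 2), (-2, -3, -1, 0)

rank(A) = 3

Row reduction:
R2 <- R2 - (-1)*R1:  [  0  -7  10   7 ]
R3 <- R3 - (-2/3)*R1:  [     0  -19/3    7/3   10/3 ]
R3 <- R3 - (19/21)*R2:  [     0      0  -47/7     -3 ]
Row echelon form:
[ 3  -5      5   5 ]
[ 0  -7     10   7 ]
[ 0   0  -47/7  -3 ]
Nonzero rows / pivot columns: 3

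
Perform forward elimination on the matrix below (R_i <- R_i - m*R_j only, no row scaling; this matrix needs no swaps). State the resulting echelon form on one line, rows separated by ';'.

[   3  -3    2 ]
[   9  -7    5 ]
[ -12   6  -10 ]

Forward elimination:
R2 <- R2 - (3)*R1:  [  0   2  -1 ]
R3 <- R3 - (-4)*R1:  [  0  -6  -2 ]
R3 <- R3 - (-3)*R2:  [  0   0  -5 ]
Row echelon form:
[ 3  -3   2 ]
[ 0   2  -1 ]
[ 0   0  -5 ]

REF = [3 -3 2; 0 2 -1; 0 0 -5]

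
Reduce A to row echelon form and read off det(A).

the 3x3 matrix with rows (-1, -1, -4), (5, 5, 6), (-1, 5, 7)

det(A) = -84

Forward elimination:
R2 <- R2 - (-5)*R1:  [   0    0  -14 ]
R3 <- R3 - (1)*R1:  [  0   6  11 ]
R2 <-> R3   (pivot in column 2 was zero)
[ -1  -1   -4 ]
[  0   6   11 ]
[  0   0  -14 ]
Upper-triangular form:
[ -1  -1   -4 ]
[  0   6   11 ]
[  0   0  -14 ]
det(A) = (-1)^1 * (-1) * (6) * (-14) = -84  (1 row swap -> sign -1)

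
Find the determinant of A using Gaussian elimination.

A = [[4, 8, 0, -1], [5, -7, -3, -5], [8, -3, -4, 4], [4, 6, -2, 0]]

det(A) = -1078

Forward elimination:
R2 <- R2 - (5/4)*R1:  [     0    -17     -3  -15/4 ]
R3 <- R3 - (2)*R1:  [   0  -19   -4    6 ]
R4 <- R4 - (1)*R1:  [  0  -2  -2   1 ]
R3 <- R3 - (19/17)*R2:  [      0       0  -11/17  693/68 ]
R4 <- R4 - (2/17)*R2:  [      0       0  -28/17   49/34 ]
R4 <- R4 - (28/11)*R3:  [     0      0      0  -49/2 ]
Upper-triangular form:
[ 4    8       0      -1 ]
[ 0  -17      -3   -15/4 ]
[ 0    0  -11/17  693/68 ]
[ 0    0       0   -49/2 ]
det(A) = (-1)^0 * (4) * (-17) * (-11/17) * (-49/2) = -1078  (0 row swaps -> sign +1)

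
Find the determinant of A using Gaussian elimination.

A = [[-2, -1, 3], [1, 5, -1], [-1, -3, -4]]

det(A) = 47

Forward elimination:
R2 <- R2 - (-1/2)*R1:  [   0  9/2  1/2 ]
R3 <- R3 - (1/2)*R1:  [     0   -5/2  -11/2 ]
R3 <- R3 - (-5/9)*R2:  [     0      0  -47/9 ]
Upper-triangular form:
[ -2   -1      3 ]
[  0  9/2    1/2 ]
[  0    0  -47/9 ]
det(A) = (-1)^0 * (-2) * (9/2) * (-47/9) = 47  (0 row swaps -> sign +1)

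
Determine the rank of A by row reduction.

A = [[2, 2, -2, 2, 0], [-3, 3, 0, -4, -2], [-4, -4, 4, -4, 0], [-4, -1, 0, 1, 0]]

rank(A) = 3

Row reduction:
R2 <- R2 - (-3/2)*R1:  [  0   6  -3  -1  -2 ]
R3 <- R3 - (-2)*R1:  [ 0  0  0  0  0 ]
R4 <- R4 - (-2)*R1:  [  0   3  -4   5   0 ]
R4 <- R4 - (1/2)*R2:  [    0     0  -5/2  11/2     1 ]
R3 <-> R4   (pivot in column 3 was zero)
[ 2  2    -2     2   0 ]
[ 0  6    -3    -1  -2 ]
[ 0  0  -5/2  11/2   1 ]
[ 0  0     0     0   0 ]
Row echelon form:
[ 2  2    -2     2   0 ]
[ 0  6    -3    -1  -2 ]
[ 0  0  -5/2  11/2   1 ]
[ 0  0     0     0   0 ]
Nonzero rows / pivot columns: 3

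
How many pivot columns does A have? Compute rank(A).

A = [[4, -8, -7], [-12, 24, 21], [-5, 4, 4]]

Row reduction:
R2 <- R2 - (-3)*R1:  [ 0  0  0 ]
R3 <- R3 - (-5/4)*R1:  [     0     -6  -19/4 ]
R2 <-> R3   (pivot in column 2 was zero)
[ 4  -8     -7 ]
[ 0  -6  -19/4 ]
[ 0   0      0 ]
Row echelon form:
[ 4  -8     -7 ]
[ 0  -6  -19/4 ]
[ 0   0      0 ]
Nonzero rows / pivot columns: 2

rank(A) = 2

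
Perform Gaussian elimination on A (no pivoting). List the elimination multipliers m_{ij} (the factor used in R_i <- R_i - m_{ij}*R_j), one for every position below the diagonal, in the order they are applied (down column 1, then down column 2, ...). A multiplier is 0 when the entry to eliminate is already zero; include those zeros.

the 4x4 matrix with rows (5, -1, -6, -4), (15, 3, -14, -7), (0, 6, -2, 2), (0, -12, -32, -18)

Forward elimination:
R2 <- R2 - (3)*R1:  [ 0  6  4  5 ]
R3: entry in column 1 is already 0 -> m_{31} = 0 (no row operation needed)
R4: entry in column 1 is already 0 -> m_{41} = 0 (no row operation needed)
R3 <- R3 - (1)*R2:  [  0   0  -6  -3 ]
R4 <- R4 - (-2)*R2:  [   0    0  -24   -8 ]
R4 <- R4 - (4)*R3:  [ 0  0  0  4 ]
Multipliers (in order of application): m_{21} = 3, m_{31} = 0, m_{41} = 0, m_{32} = 1, m_{42} = -2, m_{43} = 4

multipliers: 3, 0, 0, 1, -2, 4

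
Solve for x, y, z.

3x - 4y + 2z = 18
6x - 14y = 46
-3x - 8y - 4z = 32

(-4, -5, 5)

Forward elimination on [A|b]:
R2 <- R2 - (2)*R1:  [  0  -6  -4  10 ]
R3 <- R3 - (-1)*R1:  [   0  -12   -2   50 ]
R3 <- R3 - (2)*R2:  [  0   0   6  30 ]
Row echelon form:
[ 3  -4   2  |  18 ]
[ 0  -6  -4  |  10 ]
[ 0   0   6  |  30 ]
Back-substitution:
z = (30) / 6 = 5
y = (10 - (-4)*(5)) / -6 = -5
x = (18 - (-4)*(-5) - (2)*(5)) / 3 = -4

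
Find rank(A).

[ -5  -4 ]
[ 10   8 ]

rank(A) = 1

Row reduction:
R2 <- R2 - (-2)*R1:  [ 0  0 ]
Row echelon form:
[ -5  -4 ]
[  0   0 ]
Nonzero rows / pivot columns: 1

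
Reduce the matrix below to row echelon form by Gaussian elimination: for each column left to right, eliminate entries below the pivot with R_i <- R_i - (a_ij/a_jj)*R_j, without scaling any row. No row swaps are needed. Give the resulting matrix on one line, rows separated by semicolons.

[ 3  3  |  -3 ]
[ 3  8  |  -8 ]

Forward elimination:
R2 <- R2 - (1)*R1:  [  0   5  -5 ]
Row echelon form:
[ 3  3  |  -3 ]
[ 0  5  |  -5 ]

REF = [3 3 -3; 0 5 -5]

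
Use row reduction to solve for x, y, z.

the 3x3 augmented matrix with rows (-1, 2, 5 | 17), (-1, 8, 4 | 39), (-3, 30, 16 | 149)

(1, 4, 2)

Forward elimination on [A|b]:
R2 <- R2 - (1)*R1:  [  0   6  -1  22 ]
R3 <- R3 - (3)*R1:  [  0  24   1  98 ]
R3 <- R3 - (4)*R2:  [  0   0   5  10 ]
Row echelon form:
[ -1  2   5  |  17 ]
[  0  6  -1  |  22 ]
[  0  0   5  |  10 ]
Back-substitution:
z = (10) / 5 = 2
y = (22 - (-1)*(2)) / 6 = 4
x = (17 - (2)*(4) - (5)*(2)) / -1 = 1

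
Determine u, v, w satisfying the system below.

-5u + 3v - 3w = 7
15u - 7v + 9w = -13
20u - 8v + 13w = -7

Forward elimination on [A|b]:
R2 <- R2 - (-3)*R1:  [ 0  2  0  8 ]
R3 <- R3 - (-4)*R1:  [  0   4   1  21 ]
R3 <- R3 - (2)*R2:  [ 0  0  1  5 ]
Row echelon form:
[ -5  3  -3  |  7 ]
[  0  2   0  |  8 ]
[  0  0   1  |  5 ]
Back-substitution:
w = (5) / 1 = 5
v = (8) / 2 = 4
u = (7 - (3)*(4) - (-3)*(5)) / -5 = -2

(-2, 4, 5)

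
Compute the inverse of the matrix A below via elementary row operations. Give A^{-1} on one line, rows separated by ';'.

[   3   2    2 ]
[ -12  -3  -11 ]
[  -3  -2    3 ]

Gauss-Jordan on [A | I]:
R1 <- (1/3)*R1:  [   1  2/3  2/3  |  1/3    0    0 ]
R2 <- R2 - (-12)*R1:  [  0   5  -3  |   4   1   0 ]
R3 <- R3 - (-3)*R1:  [ 0  0  5  |  1  0  1 ]
R2 <- (1/5)*R2:  [    0     1  -3/5  |   4/5   1/5     0 ]
R1 <- R1 - (2/3)*R2:  [     1      0  16/15  |   -1/5  -2/15      0 ]
R3 <- (1/5)*R3:  [   0    0    1  |  1/5    0  1/5 ]
R1 <- R1 - (16/15)*R3:  [      1       0       0  |  -31/75   -2/15  -16/75 ]
R2 <- R2 - (-3/5)*R3:  [     0      1      0  |  23/25    1/5   3/25 ]
Right block of [I | A^{-1}] is the inverse:
[ -31/75  -2/15  -16/75 ]
[  23/25    1/5    3/25 ]
[    1/5      0     1/5 ]

inverse = [-31/75 -2/15 -16/75; 23/25 1/5 3/25; 1/5 0 1/5]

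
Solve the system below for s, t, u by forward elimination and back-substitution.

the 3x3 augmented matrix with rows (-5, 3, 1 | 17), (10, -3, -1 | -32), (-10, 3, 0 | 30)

(-3, 0, 2)

Forward elimination on [A|b]:
R2 <- R2 - (-2)*R1:  [ 0  3  1  2 ]
R3 <- R3 - (2)*R1:  [  0  -3  -2  -4 ]
R3 <- R3 - (-1)*R2:  [  0   0  -1  -2 ]
Row echelon form:
[ -5  3   1  |  17 ]
[  0  3   1  |   2 ]
[  0  0  -1  |  -2 ]
Back-substitution:
u = (-2) / -1 = 2
t = (2 - (1)*(2)) / 3 = 0
s = (17 - (3)*(0) - (1)*(2)) / -5 = -3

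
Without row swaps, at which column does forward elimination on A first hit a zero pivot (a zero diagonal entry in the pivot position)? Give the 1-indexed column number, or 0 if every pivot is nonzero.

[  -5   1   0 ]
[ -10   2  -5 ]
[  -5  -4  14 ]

first zero-pivot column = 2

Naive forward elimination:
R2 <- R2 - (2)*R1:  [  0   0  -5 ]
R3 <- R3 - (1)*R1:  [  0  -5  14 ]
Matrix at this point:
[ -5   1   0 ]
[  0   0  -5 ]
[  0  -5  14 ]
Pivot entry (2,2) is zero but row 3 has -5 in column 2 -> naive elimination stops; a row interchange (e.g. R2 <-> R3) would be required here.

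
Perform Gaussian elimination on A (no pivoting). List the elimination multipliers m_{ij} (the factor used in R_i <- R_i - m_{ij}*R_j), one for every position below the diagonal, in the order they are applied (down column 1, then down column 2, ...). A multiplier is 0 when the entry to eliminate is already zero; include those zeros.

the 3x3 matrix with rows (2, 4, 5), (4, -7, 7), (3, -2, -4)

multipliers: 2, 3/2, 8/15

Forward elimination:
R2 <- R2 - (2)*R1:  [   0  -15   -3 ]
R3 <- R3 - (3/2)*R1:  [     0     -8  -23/2 ]
R3 <- R3 - (8/15)*R2:  [      0       0  -99/10 ]
Multipliers (in order of application): m_{21} = 2, m_{31} = 3/2, m_{32} = 8/15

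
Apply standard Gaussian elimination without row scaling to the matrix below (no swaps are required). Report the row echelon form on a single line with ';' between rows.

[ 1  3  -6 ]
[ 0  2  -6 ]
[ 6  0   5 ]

REF = [1 3 -6; 0 2 -6; 0 0 -13]

Forward elimination:
R3 <- R3 - (6)*R1:  [   0  -18   41 ]
R3 <- R3 - (-9)*R2:  [   0    0  -13 ]
Row echelon form:
[ 1  3   -6 ]
[ 0  2   -6 ]
[ 0  0  -13 ]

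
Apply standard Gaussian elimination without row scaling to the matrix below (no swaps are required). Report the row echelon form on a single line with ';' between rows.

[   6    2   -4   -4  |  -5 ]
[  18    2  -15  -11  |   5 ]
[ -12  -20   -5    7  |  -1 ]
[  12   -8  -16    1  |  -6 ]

REF = [6 2 -4 -4 -5; 0 -4 -3 1 20; 0 0 -1 -5 -91; 0 0 0 1 -147]

Forward elimination:
R2 <- R2 - (3)*R1:  [  0  -4  -3   1  20 ]
R3 <- R3 - (-2)*R1:  [   0  -16  -13   -1  -11 ]
R4 <- R4 - (2)*R1:  [   0  -12   -8    9    4 ]
R3 <- R3 - (4)*R2:  [   0    0   -1   -5  -91 ]
R4 <- R4 - (3)*R2:  [   0    0    1    6  -56 ]
R4 <- R4 - (-1)*R3:  [    0     0     0     1  -147 ]
Row echelon form:
[ 6   2  -4  -4  |    -5 ]
[ 0  -4  -3   1  |    20 ]
[ 0   0  -1  -5  |   -91 ]
[ 0   0   0   1  |  -147 ]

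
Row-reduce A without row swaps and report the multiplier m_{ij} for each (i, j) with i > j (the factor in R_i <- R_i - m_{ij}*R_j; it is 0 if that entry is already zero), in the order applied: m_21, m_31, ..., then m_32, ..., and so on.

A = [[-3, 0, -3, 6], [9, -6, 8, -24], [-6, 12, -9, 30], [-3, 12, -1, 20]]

Forward elimination:
R2 <- R2 - (-3)*R1:  [  0  -6  -1  -6 ]
R3 <- R3 - (2)*R1:  [  0  12  -3  18 ]
R4 <- R4 - (1)*R1:  [  0  12   2  14 ]
R3 <- R3 - (-2)*R2:  [  0   0  -5   6 ]
R4 <- R4 - (-2)*R2:  [ 0  0  0  2 ]
R4: entry in column 3 is already 0 -> m_{43} = 0 (no row operation needed)
Multipliers (in order of application): m_{21} = -3, m_{31} = 2, m_{41} = 1, m_{32} = -2, m_{42} = -2, m_{43} = 0

multipliers: -3, 2, 1, -2, -2, 0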